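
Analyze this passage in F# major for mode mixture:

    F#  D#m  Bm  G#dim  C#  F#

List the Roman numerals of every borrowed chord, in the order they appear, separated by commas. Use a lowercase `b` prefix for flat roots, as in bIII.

iv, ii°

The diatonic triads in F# major are F#, G#m, A#m, B, C#, D#m, E#dim. F#, D#m and C# are all diatonic. Bm (B–D–F#) is not: scale degree 4 in F# major carries B (IV). In F# minor the chord on that degree is Bm, so here it functions as iv, borrowed from the parallel minor. G#dim (G#–B–D) is not: scale degree 2 in F# major carries G#m (ii). In F# minor the chord on that degree is G#dim, so here it functions as ii°, borrowed from the parallel minor.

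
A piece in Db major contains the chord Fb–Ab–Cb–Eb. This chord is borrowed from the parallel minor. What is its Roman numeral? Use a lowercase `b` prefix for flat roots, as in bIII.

In Db major scale degree 3 is F; Fb is its lowered form, from Db minor. Diatonically Db major has Fm (iii) on that degree; Fb–Ab–Cb–Eb is instead the major-seventh chord native to Db minor, so it takes the label bIIImaj7.

bIIImaj7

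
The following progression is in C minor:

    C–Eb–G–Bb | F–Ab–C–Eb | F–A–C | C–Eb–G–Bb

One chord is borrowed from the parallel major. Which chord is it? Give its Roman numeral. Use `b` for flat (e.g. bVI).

C minor has the diatonic set Cm, Ddim, Eb, Fm, G, Ab, Bb (with V from harmonic minor). C–Eb–G–Bb = Cm7 and F–Ab–C–Eb = Fm7 are both diatonic. F–A–C doesn't fit — on degree 4 C minor would have Fm (iv). F is the degree-4 chord of C major, so it is the borrowed IV.

IV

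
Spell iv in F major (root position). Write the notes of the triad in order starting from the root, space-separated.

iv is built on scale degree 4, which is Bb in both F major and its parallel. Building the minor chord from the parallel minor on Bb: Bb–Db–F.

Bb Db F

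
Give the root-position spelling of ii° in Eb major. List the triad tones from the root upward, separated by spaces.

F Ab Cb

ii° is built on scale degree 2, which is F in both Eb major and its parallel. Building the diminished chord from the parallel minor on F: F–Ab–Cb.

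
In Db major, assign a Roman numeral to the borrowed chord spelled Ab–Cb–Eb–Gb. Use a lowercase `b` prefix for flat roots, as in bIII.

v7

The root Ab is the diatonic 5th degree of Db major; the borrowing shows in the chord quality. Ab–Cb–Eb–Gb is a minor-seventh chord — the form found in Db minor, not the diatonic V (Ab). Borrowed into Db major it is written v7.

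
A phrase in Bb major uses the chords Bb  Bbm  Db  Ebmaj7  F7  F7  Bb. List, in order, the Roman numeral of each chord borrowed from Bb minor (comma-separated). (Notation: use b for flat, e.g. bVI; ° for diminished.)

i, bIII

Bb major has the diatonic set Bb, Cm, Dm, Eb, F, Gm, Adim. Bb, Ebmaj7 and F7 all belong to that set. But Bbm (Bb–Db–F) is foreign: the diatonic I on degree 1 is Bb, whereas Bbm comes from Bb minor. It is labeled i. Db (Db–F–Ab) doesn't fit — on degree 3 Bb major would have Dm (iii). Db is the degree-3 chord of Bb minor, so it is the borrowed bIII.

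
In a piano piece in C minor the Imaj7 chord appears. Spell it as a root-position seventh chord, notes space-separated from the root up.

C E G B

Imaj7 is built on scale degree 1, which is C in both C minor and its parallel. Stacking thirds in C major on C gives C–E–G–B.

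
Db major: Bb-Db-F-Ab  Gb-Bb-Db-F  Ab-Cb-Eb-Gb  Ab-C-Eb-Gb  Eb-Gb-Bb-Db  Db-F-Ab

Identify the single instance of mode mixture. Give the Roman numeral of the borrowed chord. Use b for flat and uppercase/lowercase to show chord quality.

The diatonic triads in Db major are Db, Ebm, Fm, Gb, Ab, Bbm, Cdim. Bb–Db–F–Ab = Bbm7, Gb–Bb–Db–F = Gbmaj7, Ab–C–Eb–Gb = Ab7, Eb–Gb–Bb–Db = Ebm7 and Db–F–Ab = Db are all diatonic. But Ab–Cb–Eb–Gb is foreign: the diatonic V on degree 5 is Ab, whereas Abm7 comes from Db minor. It is labeled v7.

v7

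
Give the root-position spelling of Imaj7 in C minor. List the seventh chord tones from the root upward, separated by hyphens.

The root, C, is scale degree 1 — the same note in C minor and C major; only the chord quality changes. In C major the chord on C is C–E–G–B.

C-E-G-B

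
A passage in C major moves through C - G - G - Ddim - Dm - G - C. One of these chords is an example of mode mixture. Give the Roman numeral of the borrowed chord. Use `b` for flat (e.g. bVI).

The diatonic triads in C major are C, Dm, Em, F, G, Am, Bdim. C, G and Dm are all diatonic. Ddim (D–F–Ab) is not: scale degree 2 in C major carries Dm (ii). In C minor the chord on that degree is Ddim, so here it functions as ii°, borrowed from the parallel minor.

ii°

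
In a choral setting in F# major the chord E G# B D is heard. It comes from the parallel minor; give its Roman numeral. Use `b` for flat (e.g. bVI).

bVII7

In F# major scale degree 7 is E#; E is its lowered form, from F# minor. The diatonic chord on degree 7 would be E#dim (vii°), but E–G#–B–D is the dominant-seventh chord from F# minor. As a borrowed chord it is labeled bVII7.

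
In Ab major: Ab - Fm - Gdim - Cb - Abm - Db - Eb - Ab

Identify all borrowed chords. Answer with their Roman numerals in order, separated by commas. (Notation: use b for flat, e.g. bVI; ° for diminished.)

bIII, i

The diatonic triads in Ab major are Ab, Bbm, Cm, Db, Eb, Fm, Gdim. Of the given chords, Ab, Fm, Gdim, Db and Eb are diatonic. But Cb (Cb–Eb–Gb) is foreign: the diatonic iii on degree 3 is Cm, whereas Cb comes from Ab minor. It is labeled bIII. But Abm (Ab–Cb–Eb) is foreign: the diatonic I on degree 1 is Ab, whereas Abm comes from Ab minor. It is labeled i.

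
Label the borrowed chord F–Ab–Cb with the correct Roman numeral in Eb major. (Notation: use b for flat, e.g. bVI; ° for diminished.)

The root F is the diatonic 2nd degree of Eb major; the borrowing shows in the chord quality. The diatonic chord on degree 2 would be Fm (ii), but F–Ab–Cb is the diminished chord from Eb minor. As a borrowed chord it is labeled ii°.

ii°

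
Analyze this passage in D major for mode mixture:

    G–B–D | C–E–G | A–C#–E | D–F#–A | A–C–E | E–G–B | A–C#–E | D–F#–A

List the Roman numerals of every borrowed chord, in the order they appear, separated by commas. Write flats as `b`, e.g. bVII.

bVII, v

D major has the diatonic set D, Em, F#m, G, A, Bm, C#dim. G–B–D = G, A–C#–E = A, D–F#–A = D and E–G–B = Em are all diatonic. C–E–G doesn't fit — on degree 7 D major would have C#dim (vii°). C is the degree-7 chord of D minor, so it is the borrowed bVII. A–C–E is not: scale degree 5 in D major carries A (V). In D minor the chord on that degree is Am, so here it functions as v, borrowed from the parallel minor.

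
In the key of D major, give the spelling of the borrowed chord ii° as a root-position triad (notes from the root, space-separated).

E G Bb

ii° is built on scale degree 2, which is E in both D major and its parallel. Stacking thirds in D minor on E gives E–G–Bb.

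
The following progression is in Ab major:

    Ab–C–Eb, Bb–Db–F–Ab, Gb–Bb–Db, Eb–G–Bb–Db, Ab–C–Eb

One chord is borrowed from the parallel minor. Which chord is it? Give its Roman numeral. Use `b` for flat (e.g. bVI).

bVII

Ab major has the diatonic set Ab, Bbm, Cm, Db, Eb, Fm, Gdim. Ab–C–Eb = Ab, Bb–Db–F–Ab = Bbm7 and Eb–G–Bb–Db = Eb7 all belong to that set. But Gb–Bb–Db is foreign: the diatonic vii° on degree 7 is Gdim, whereas Gb comes from Ab minor. It is labeled bVII.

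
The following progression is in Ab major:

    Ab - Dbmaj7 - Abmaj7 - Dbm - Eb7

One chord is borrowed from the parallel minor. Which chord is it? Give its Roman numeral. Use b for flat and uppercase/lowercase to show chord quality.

iv

Ab major has the diatonic set Ab, Bbm, Cm, Db, Eb, Fm, Gdim. Ab, Dbmaj7, Abmaj7 and Eb7 all belong to that set. But Dbm (Db–Fb–Ab) is foreign: the diatonic IV on degree 4 is Db, whereas Dbm comes from Ab minor. It is labeled iv.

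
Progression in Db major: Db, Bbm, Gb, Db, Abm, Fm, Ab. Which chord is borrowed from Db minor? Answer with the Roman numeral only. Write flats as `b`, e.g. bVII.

Db major has the diatonic set Db, Ebm, Fm, Gb, Ab, Bbm, Cdim. Db, Bbm, Gb, Fm and Ab all belong to that set. But Abm (Ab–Cb–Eb) is foreign: the diatonic V on degree 5 is Ab, whereas Abm comes from Db minor. It is labeled v.

v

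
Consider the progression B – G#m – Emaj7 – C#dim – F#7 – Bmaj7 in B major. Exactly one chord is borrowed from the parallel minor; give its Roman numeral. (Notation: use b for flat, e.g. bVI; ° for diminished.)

B major has the diatonic set B, C#m, D#m, E, F#, G#m, A#dim. Of the given chords, B, G#m, Emaj7, F#7 and Bmaj7 are diatonic. C#dim (C#–E–G) doesn't fit — on degree 2 B major would have C#m (ii). C#dim is the degree-2 chord of B minor, so it is the borrowed ii°.

ii°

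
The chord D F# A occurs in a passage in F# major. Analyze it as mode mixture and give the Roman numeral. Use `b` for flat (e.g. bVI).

In F# major scale degree 6 is D#; D is its lowered form, from F# minor. Diatonically F# major has D#m (vi) on that degree; D–F#–A is instead the major chord native to F# minor, so it takes the label bVI.

bVI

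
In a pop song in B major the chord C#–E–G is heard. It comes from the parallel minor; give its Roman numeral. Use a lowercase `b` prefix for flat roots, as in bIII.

ii°

The root C# is the diatonic 2nd degree of B major; the borrowing shows in the chord quality. The diatonic chord on degree 2 would be C#m (ii), but C#–E–G is the diminished chord from B minor. As a borrowed chord it is labeled ii°.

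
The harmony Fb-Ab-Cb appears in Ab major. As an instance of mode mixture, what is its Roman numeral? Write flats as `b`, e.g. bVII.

In Ab major scale degree 6 is F; Fb is its lowered form, from Ab minor. Diatonically Ab major has Fm (vi) on that degree; Fb–Ab–Cb is instead the major chord native to Ab minor, so it takes the label bVI.

bVI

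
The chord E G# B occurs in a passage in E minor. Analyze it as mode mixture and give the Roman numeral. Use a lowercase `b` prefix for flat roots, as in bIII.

I

The root E is the diatonic 1st degree of E minor; the borrowing shows in the chord quality. The diatonic chord on degree 1 would be Em (i), but E–G#–B is the major chord from E major. As a borrowed chord it is labeled I.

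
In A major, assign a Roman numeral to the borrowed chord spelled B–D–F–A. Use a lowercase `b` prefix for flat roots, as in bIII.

iiø7

The root B is the diatonic 2nd degree of A major; the borrowing shows in the chord quality. Diatonically A major has Bm (ii) on that degree; B–D–F–A is instead the half-diminished-seventh chord native to A minor, so it takes the label iiø7.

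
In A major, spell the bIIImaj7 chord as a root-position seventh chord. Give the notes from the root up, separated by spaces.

C E G B

bIIImaj7 is built on the lowered scale degree 3. In A major degree 3 is C#; lowered it becomes C. Stacking thirds in A minor on C gives C–E–G–B.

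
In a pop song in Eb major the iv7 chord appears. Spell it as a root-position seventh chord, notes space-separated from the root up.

Ab Cb Eb Gb

iv7 is built on scale degree 4, which is Ab in both Eb major and its parallel. In Eb minor the chord on Ab is Ab–Cb–Eb–Gb.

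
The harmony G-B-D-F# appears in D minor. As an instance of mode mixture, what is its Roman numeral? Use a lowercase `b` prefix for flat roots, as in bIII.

G is scale degree 4 in D minor. G–B–D–F# is a major-seventh chord — the form found in D major, not the diatonic iv (Gm). Borrowed into D minor it is written IVmaj7.

IVmaj7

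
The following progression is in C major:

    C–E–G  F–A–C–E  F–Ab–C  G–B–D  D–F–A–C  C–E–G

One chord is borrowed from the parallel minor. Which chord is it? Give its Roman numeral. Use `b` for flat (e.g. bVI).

The diatonic triads in C major are C, Dm, Em, F, G, Am, Bdim. C–E–G = C, F–A–C–E = Fmaj7, G–B–D = G and D–F–A–C = Dm7 all belong to that set. F–Ab–C doesn't fit — on degree 4 C major would have F (IV). Fm is the degree-4 chord of C minor, so it is the borrowed iv.

iv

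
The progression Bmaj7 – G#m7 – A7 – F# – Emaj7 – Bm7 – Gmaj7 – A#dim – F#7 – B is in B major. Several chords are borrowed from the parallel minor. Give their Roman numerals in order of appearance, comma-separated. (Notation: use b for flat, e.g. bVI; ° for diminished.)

In B major the diatonic chords are B, C#m, D#m, E, F#, G#m, A#dim. Of the given chords, Bmaj7, G#m7, F#, Emaj7, A#dim, F#7 and B are diatonic. But A7 (A–C#–E–G) is foreign: the diatonic vii° on degree 7 is A#dim, whereas A7 comes from B minor. It is labeled bVII7. Bm7 (B–D–F#–A) doesn't fit — on degree 1 B major would have B (I). Bm7 is the degree-1 chord of B minor, so it is the borrowed i7. Gmaj7 (G–B–D–F#) is not: scale degree 6 in B major carries G#m (vi). In B minor the chord on that degree is Gmaj7, so here it functions as bVImaj7, borrowed from the parallel minor.

bVII7, i7, bVImaj7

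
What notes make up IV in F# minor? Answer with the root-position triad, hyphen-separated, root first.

B-D#-F#

IV is built on scale degree 4, which is B in both F# minor and its parallel. In F# major the chord on B is B–D#–F#.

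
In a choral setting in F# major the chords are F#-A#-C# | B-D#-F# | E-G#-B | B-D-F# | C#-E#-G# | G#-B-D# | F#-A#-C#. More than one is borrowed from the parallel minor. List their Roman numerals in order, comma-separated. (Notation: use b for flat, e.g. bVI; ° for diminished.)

bVII, iv

The diatonic triads in F# major are F#, G#m, A#m, B, C#, D#m, E#dim. F#–A#–C# = F#, B–D#–F# = B, C#–E#–G# = C# and G#–B–D# = G#m all belong to that set. E–G#–B is not: scale degree 7 in F# major carries E#dim (vii°). In F# minor the chord on that degree is E, so here it functions as bVII, borrowed from the parallel minor. But B–D–F# is foreign: the diatonic IV on degree 4 is B, whereas Bm comes from F# minor. It is labeled iv.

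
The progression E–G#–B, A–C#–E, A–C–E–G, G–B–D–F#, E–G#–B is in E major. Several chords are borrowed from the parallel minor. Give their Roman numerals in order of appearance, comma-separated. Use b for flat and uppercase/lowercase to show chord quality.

iv7, bIIImaj7

E major has the diatonic set E, F#m, G#m, A, B, C#m, D#dim. Of the given chords, E–G#–B = E and A–C#–E = A are diatonic. A–C–E–G is not: scale degree 4 in E major carries A (IV). In E minor the chord on that degree is Am7, so here it functions as iv7, borrowed from the parallel minor. But G–B–D–F# is foreign: the diatonic iii on degree 3 is G#m, whereas Gmaj7 comes from E minor. It is labeled bIIImaj7.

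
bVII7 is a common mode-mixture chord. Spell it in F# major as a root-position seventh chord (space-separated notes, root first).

E G# B D

The root of bVII7 is the lowered 7th degree: E# becomes E. Building the dominant-seventh chord from the parallel minor on E: E–G#–B–D.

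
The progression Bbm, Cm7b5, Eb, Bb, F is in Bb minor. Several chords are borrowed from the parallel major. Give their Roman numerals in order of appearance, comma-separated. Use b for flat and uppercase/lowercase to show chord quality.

IV, I

The diatonic triads in Bb minor (with V from harmonic minor) are Bbm, Cdim, Db, Ebm, F, Gb, Ab. Bbm, Cm7b5 and F all belong to that set. Eb (Eb–G–Bb) doesn't fit — on degree 4 Bb minor would have Ebm (iv). Eb is the degree-4 chord of Bb major, so it is the borrowed IV. Bb (Bb–D–F) is not: scale degree 1 in Bb minor carries Bbm (i). In Bb major the chord on that degree is Bb, so here it functions as I, borrowed from the parallel major.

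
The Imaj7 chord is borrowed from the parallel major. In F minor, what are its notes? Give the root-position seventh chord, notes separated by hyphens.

F-A-C-E

The root, F, is scale degree 1 — the same note in F minor and F major; only the chord quality changes. Stacking thirds in F major on F gives F–A–C–E.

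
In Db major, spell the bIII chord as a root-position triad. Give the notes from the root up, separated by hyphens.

Fb-Ab-Cb

Scale degree 3 in Db major is F. bIII uses the lowered form, Fb, taken from Db minor. Building the major chord from the parallel minor on Fb: Fb–Ab–Cb.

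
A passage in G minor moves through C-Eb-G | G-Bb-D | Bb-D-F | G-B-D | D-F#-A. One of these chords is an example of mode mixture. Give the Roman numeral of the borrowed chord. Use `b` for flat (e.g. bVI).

I

In G minor (with V from harmonic minor) the diatonic chords are Gm, Adim, Bb, Cm, D, Eb, F. C–Eb–G = Cm, G–Bb–D = Gm, Bb–D–F = Bb and D–F#–A = D are all diatonic. G–B–D doesn't fit — on degree 1 G minor would have Gm (i). G is the degree-1 chord of G major, so it is the borrowed I.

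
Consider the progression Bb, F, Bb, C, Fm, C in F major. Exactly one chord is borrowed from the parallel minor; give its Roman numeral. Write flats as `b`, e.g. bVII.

The diatonic triads in F major are F, Gm, Am, Bb, C, Dm, Edim. Bb, F and C are all diatonic. Fm (F–Ab–C) doesn't fit — on degree 1 F major would have F (I). Fm is the degree-1 chord of F minor, so it is the borrowed i.

i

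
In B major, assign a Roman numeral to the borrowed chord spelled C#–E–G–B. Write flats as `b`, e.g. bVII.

iiø7

The root C# is the diatonic 2nd degree of B major; the borrowing shows in the chord quality. C#–E–G–B is a half-diminished-seventh chord — the form found in B minor, not the diatonic ii (C#m). Borrowed into B major it is written iiø7.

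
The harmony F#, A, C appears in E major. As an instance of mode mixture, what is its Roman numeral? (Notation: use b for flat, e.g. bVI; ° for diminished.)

The root F# is the diatonic 2nd degree of E major; the borrowing shows in the chord quality. F#–A–C is a diminished chord — the form found in E minor, not the diatonic ii (F#m). Borrowed into E major it is written ii°.

ii°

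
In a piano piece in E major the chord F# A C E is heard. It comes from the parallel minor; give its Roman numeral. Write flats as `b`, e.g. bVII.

F# is scale degree 2 in E major. F#–A–C–E is a half-diminished-seventh chord — the form found in E minor, not the diatonic ii (F#m). Borrowed into E major it is written iiø7.

iiø7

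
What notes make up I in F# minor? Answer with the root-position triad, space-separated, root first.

I is built on scale degree 1, which is F# in both F# minor and its parallel. Building the major chord from the parallel major on F#: F#–A#–C#.

F# A# C#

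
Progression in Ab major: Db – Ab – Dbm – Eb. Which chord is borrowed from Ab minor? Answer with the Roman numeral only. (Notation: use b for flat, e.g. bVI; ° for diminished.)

The diatonic triads in Ab major are Ab, Bbm, Cm, Db, Eb, Fm, Gdim. Db, Ab and Eb all belong to that set. Dbm (Db–Fb–Ab) is not: scale degree 4 in Ab major carries Db (IV). In Ab minor the chord on that degree is Dbm, so here it functions as iv, borrowed from the parallel minor.

iv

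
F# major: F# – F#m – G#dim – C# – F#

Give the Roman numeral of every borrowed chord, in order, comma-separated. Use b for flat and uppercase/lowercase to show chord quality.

In F# major the diatonic chords are F#, G#m, A#m, B, C#, D#m, E#dim. F# and C# both belong to that set. F#m (F#–A–C#) is not: scale degree 1 in F# major carries F# (I). In F# minor the chord on that degree is F#m, so here it functions as i, borrowed from the parallel minor. G#dim (G#–B–D) doesn't fit — on degree 2 F# major would have G#m (ii). G#dim is the degree-2 chord of F# minor, so it is the borrowed ii°.

i, ii°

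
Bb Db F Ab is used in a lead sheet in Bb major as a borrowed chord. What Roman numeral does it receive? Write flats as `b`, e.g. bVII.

The root Bb is the diatonic 1st degree of Bb major; the borrowing shows in the chord quality. Bb–Db–F–Ab is a minor-seventh chord — the form found in Bb minor, not the diatonic I (Bb). Borrowed into Bb major it is written i7.

i7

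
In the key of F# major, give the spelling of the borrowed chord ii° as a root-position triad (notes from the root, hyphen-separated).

G#-B-D

ii° is built on scale degree 2, which is G# in both F# major and its parallel. Building the diminished chord from the parallel minor on G#: G#–B–D.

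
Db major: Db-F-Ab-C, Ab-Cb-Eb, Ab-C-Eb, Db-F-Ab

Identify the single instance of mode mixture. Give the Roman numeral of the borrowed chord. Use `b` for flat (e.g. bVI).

The diatonic triads in Db major are Db, Ebm, Fm, Gb, Ab, Bbm, Cdim. Of the given chords, Db–F–Ab–C = Dbmaj7, Ab–C–Eb = Ab and Db–F–Ab = Db are diatonic. But Ab–Cb–Eb is foreign: the diatonic V on degree 5 is Ab, whereas Abm comes from Db minor. It is labeled v.

v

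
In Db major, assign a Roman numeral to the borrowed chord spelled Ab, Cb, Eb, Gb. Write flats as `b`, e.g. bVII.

v7

The root Ab is the diatonic 5th degree of Db major; the borrowing shows in the chord quality. The diatonic chord on degree 5 would be Ab (V), but Ab–Cb–Eb–Gb is the minor-seventh chord from Db minor. As a borrowed chord it is labeled v7.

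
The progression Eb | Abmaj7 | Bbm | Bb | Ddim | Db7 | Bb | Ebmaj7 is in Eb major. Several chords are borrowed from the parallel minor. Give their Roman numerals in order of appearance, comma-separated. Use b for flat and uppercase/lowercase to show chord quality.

v, bVII7

Eb major has the diatonic set Eb, Fm, Gm, Ab, Bb, Cm, Ddim. Eb, Abmaj7, Bb, Ddim and Ebmaj7 are all diatonic. Bbm (Bb–Db–F) is not: scale degree 5 in Eb major carries Bb (V). In Eb minor the chord on that degree is Bbm, so here it functions as v, borrowed from the parallel minor. Db7 (Db–F–Ab–Cb) is not: scale degree 7 in Eb major carries Ddim (vii°). In Eb minor the chord on that degree is Db7, so here it functions as bVII7, borrowed from the parallel minor.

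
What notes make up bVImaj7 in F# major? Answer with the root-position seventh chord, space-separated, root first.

The root of bVImaj7 is the lowered 6th degree: D# becomes D. Stacking thirds in F# minor on D gives D–F#–A–C#.

D F# A C#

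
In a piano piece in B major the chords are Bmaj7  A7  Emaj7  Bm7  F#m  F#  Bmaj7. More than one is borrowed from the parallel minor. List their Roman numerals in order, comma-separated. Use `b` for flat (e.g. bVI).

bVII7, i7, v

In B major the diatonic chords are B, C#m, D#m, E, F#, G#m, A#dim. Bmaj7, Emaj7 and F# all belong to that set. A7 (A–C#–E–G) is not: scale degree 7 in B major carries A#dim (vii°). In B minor the chord on that degree is A7, so here it functions as bVII7, borrowed from the parallel minor. But Bm7 (B–D–F#–A) is foreign: the diatonic I on degree 1 is B, whereas Bm7 comes from B minor. It is labeled i7. F#m (F#–A–C#) is not: scale degree 5 in B major carries F# (V). In B minor the chord on that degree is F#m, so here it functions as v, borrowed from the parallel minor.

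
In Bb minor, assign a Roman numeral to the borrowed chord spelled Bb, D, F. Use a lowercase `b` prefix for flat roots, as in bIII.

I

Bb is scale degree 1 in Bb minor. Diatonically Bb minor has Bbm (i) on that degree; Bb–D–F is instead the major chord native to Bb major, so it takes the label I.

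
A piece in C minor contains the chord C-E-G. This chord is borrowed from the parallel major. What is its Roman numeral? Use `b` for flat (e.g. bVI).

The root C is the diatonic 1st degree of C minor; the borrowing shows in the chord quality. C–E–G is a major chord — the form found in C major, not the diatonic i (Cm). Borrowed into C minor it is written I.

I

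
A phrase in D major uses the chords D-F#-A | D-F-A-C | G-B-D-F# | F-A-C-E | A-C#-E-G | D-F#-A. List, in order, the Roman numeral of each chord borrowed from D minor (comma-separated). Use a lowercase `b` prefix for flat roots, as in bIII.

In D major the diatonic chords are D, Em, F#m, G, A, Bm, C#dim. D–F#–A = D, G–B–D–F# = Gmaj7 and A–C#–E–G = A7 all belong to that set. But D–F–A–C is foreign: the diatonic I on degree 1 is D, whereas Dm7 comes from D minor. It is labeled i7. But F–A–C–E is foreign: the diatonic iii on degree 3 is F#m, whereas Fmaj7 comes from D minor. It is labeled bIIImaj7.

i7, bIIImaj7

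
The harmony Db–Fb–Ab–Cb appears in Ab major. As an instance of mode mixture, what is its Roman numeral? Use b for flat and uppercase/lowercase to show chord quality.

The root Db is the diatonic 4th degree of Ab major; the borrowing shows in the chord quality. The diatonic chord on degree 4 would be Db (IV), but Db–Fb–Ab–Cb is the minor-seventh chord from Ab minor. As a borrowed chord it is labeled iv7.

iv7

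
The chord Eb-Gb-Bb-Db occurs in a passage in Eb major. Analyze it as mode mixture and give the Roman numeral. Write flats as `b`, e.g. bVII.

i7

The root Eb is the diatonic 1st degree of Eb major; the borrowing shows in the chord quality. Eb–Gb–Bb–Db is a minor-seventh chord — the form found in Eb minor, not the diatonic I (Eb). Borrowed into Eb major it is written i7.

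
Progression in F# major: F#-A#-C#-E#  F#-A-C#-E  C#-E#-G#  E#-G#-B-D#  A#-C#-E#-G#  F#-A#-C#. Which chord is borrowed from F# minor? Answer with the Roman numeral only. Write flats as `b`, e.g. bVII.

i7

F# major has the diatonic set F#, G#m, A#m, B, C#, D#m, E#dim. F#–A#–C#–E# = F#maj7, C#–E#–G# = C#, E#–G#–B–D# = E#m7b5, A#–C#–E#–G# = A#m7 and F#–A#–C# = F# are all diatonic. F#–A–C#–E is not: scale degree 1 in F# major carries F# (I). In F# minor the chord on that degree is F#m7, so here it functions as i7, borrowed from the parallel minor.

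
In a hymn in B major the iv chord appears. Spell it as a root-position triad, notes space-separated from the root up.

The root, E, is scale degree 4 — the same note in B major and B minor; only the chord quality changes. Building the minor chord from the parallel minor on E: E–G–B.

E G B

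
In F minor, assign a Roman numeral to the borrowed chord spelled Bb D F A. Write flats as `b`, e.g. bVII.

The root Bb is the diatonic 4th degree of F minor; the borrowing shows in the chord quality. The diatonic chord on degree 4 would be Bbm (iv), but Bb–D–F–A is the major-seventh chord from F major. As a borrowed chord it is labeled IVmaj7.

IVmaj7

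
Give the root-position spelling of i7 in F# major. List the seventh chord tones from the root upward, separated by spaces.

F# A C# E

The root, F#, is scale degree 1 — the same note in F# major and F# minor; only the chord quality changes. Building the minor-seventh chord from the parallel minor on F#: F#–A–C#–E.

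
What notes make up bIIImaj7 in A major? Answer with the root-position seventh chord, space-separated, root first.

Scale degree 3 in A major is C#. bIIImaj7 uses the lowered form, C, taken from A minor. Stacking thirds in A minor on C gives C–E–G–B.

C E G B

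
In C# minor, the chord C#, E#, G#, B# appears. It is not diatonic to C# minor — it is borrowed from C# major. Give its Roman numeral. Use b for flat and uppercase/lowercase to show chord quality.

Imaj7

C# is scale degree 1 in C# minor. Diatonically C# minor has C#m (i) on that degree; C#–E#–G#–B# is instead the major-seventh chord native to C# major, so it takes the label Imaj7.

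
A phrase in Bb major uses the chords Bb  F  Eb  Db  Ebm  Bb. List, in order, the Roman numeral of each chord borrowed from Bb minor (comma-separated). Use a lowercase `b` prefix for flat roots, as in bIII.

bIII, iv

The diatonic triads in Bb major are Bb, Cm, Dm, Eb, F, Gm, Adim. Bb, F and Eb all belong to that set. But Db (Db–F–Ab) is foreign: the diatonic iii on degree 3 is Dm, whereas Db comes from Bb minor. It is labeled bIII. But Ebm (Eb–Gb–Bb) is foreign: the diatonic IV on degree 4 is Eb, whereas Ebm comes from Bb minor. It is labeled iv.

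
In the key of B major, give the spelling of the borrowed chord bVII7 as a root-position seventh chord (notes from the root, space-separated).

bVII7 is built on the lowered scale degree 7. In B major degree 7 is A#; lowered it becomes A. In B minor the chord on A is A–C#–E–G.

A C# E G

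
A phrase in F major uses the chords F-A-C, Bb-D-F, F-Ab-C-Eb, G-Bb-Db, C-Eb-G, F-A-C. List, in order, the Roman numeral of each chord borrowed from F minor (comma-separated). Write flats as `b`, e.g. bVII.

F major has the diatonic set F, Gm, Am, Bb, C, Dm, Edim. Of the given chords, F–A–C = F and Bb–D–F = Bb are diatonic. F–Ab–C–Eb is not: scale degree 1 in F major carries F (I). In F minor the chord on that degree is Fm7, so here it functions as i7, borrowed from the parallel minor. But G–Bb–Db is foreign: the diatonic ii on degree 2 is Gm, whereas Gdim comes from F minor. It is labeled ii°. C–Eb–G is not: scale degree 5 in F major carries C (V). In F minor the chord on that degree is Cm, so here it functions as v, borrowed from the parallel minor.

i7, ii°, v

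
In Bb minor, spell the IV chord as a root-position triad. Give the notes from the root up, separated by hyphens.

IV is built on scale degree 4, which is Eb in both Bb minor and its parallel. Stacking thirds in Bb major on Eb gives Eb–G–Bb.

Eb-G-Bb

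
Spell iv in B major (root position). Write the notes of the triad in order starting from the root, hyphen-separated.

The root, E, is scale degree 4 — the same note in B major and B minor; only the chord quality changes. Stacking thirds in B minor on E gives E–G–B.

E-G-B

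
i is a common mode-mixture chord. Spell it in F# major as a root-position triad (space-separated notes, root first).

F# A C#

The root, F#, is scale degree 1 — the same note in F# major and F# minor; only the chord quality changes. Stacking thirds in F# minor on F# gives F#–A–C#.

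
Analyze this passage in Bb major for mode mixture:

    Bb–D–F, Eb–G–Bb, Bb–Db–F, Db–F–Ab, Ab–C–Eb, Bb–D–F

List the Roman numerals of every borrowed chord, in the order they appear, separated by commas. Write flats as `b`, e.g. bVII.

i, bIII, bVII

Bb major has the diatonic set Bb, Cm, Dm, Eb, F, Gm, Adim. Bb–D–F = Bb and Eb–G–Bb = Eb both belong to that set. Bb–Db–F doesn't fit — on degree 1 Bb major would have Bb (I). Bbm is the degree-1 chord of Bb minor, so it is the borrowed i. Db–F–Ab doesn't fit — on degree 3 Bb major would have Dm (iii). Db is the degree-3 chord of Bb minor, so it is the borrowed bIII. Ab–C–Eb is not: scale degree 7 in Bb major carries Adim (vii°). In Bb minor the chord on that degree is Ab, so here it functions as bVII, borrowed from the parallel minor.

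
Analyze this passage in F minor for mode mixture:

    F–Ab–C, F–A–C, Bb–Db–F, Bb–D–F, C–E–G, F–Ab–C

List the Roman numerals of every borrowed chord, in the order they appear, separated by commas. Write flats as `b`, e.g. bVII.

I, IV

In F minor (with V from harmonic minor) the diatonic chords are Fm, Gdim, Ab, Bbm, C, Db, Eb. Of the given chords, F–Ab–C = Fm, Bb–Db–F = Bbm and C–E–G = C are diatonic. F–A–C doesn't fit — on degree 1 F minor would have Fm (i). F is the degree-1 chord of F major, so it is the borrowed I. Bb–D–F doesn't fit — on degree 4 F minor would have Bbm (iv). Bb is the degree-4 chord of F major, so it is the borrowed IV.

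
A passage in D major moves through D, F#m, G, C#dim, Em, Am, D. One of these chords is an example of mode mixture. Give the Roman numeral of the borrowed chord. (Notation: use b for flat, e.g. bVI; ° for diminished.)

In D major the diatonic chords are D, Em, F#m, G, A, Bm, C#dim. Of the given chords, D, F#m, G, C#dim and Em are diatonic. Am (A–C–E) doesn't fit — on degree 5 D major would have A (V). Am is the degree-5 chord of D minor, so it is the borrowed v.

v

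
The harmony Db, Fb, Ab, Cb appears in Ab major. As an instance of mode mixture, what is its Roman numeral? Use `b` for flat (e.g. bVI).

iv7

The root Db is the diatonic 4th degree of Ab major; the borrowing shows in the chord quality. Db–Fb–Ab–Cb is a minor-seventh chord — the form found in Ab minor, not the diatonic IV (Db). Borrowed into Ab major it is written iv7.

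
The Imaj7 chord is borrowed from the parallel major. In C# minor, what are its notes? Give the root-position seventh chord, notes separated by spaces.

C# E# G# B#

The root, C#, is scale degree 1 — the same note in C# minor and C# major; only the chord quality changes. In C# major the chord on C# is C#–E#–G#–B#.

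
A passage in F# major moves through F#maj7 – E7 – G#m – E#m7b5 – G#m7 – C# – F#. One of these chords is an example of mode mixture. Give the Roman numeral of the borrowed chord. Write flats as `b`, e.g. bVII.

The diatonic triads in F# major are F#, G#m, A#m, B, C#, D#m, E#dim. Of the given chords, F#maj7, G#m, E#m7b5, G#m7, C# and F# are diatonic. But E7 (E–G#–B–D) is foreign: the diatonic vii° on degree 7 is E#dim, whereas E7 comes from F# minor. It is labeled bVII7.

bVII7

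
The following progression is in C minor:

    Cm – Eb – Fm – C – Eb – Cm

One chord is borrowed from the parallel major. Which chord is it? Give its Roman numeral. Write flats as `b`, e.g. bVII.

In C minor (with V from harmonic minor) the diatonic chords are Cm, Ddim, Eb, Fm, G, Ab, Bb. Cm, Eb and Fm all belong to that set. C (C–E–G) is not: scale degree 1 in C minor carries Cm (i). In C major the chord on that degree is C, so here it functions as I, borrowed from the parallel major.

I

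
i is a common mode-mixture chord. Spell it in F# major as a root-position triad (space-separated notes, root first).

F# A C#

i is built on scale degree 1, which is F# in both F# major and its parallel. In F# minor the chord on F# is F#–A–C#.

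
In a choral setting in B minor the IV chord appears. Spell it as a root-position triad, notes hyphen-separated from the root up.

IV is built on scale degree 4, which is E in both B minor and its parallel. In B major the chord on E is E–G#–B.

E-G#-B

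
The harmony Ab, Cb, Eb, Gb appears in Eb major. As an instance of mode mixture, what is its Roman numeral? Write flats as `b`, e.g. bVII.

iv7

The root Ab is the diatonic 4th degree of Eb major; the borrowing shows in the chord quality. The diatonic chord on degree 4 would be Ab (IV), but Ab–Cb–Eb–Gb is the minor-seventh chord from Eb minor. As a borrowed chord it is labeled iv7.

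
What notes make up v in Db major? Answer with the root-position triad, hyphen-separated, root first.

v is built on scale degree 5, which is Ab in both Db major and its parallel. Stacking thirds in Db minor on Ab gives Ab–Cb–Eb.

Ab-Cb-Eb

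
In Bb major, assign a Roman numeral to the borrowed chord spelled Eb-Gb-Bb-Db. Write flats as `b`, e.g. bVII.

Eb is scale degree 4 in Bb major. The diatonic chord on degree 4 would be Eb (IV), but Eb–Gb–Bb–Db is the minor-seventh chord from Bb minor. As a borrowed chord it is labeled iv7.

iv7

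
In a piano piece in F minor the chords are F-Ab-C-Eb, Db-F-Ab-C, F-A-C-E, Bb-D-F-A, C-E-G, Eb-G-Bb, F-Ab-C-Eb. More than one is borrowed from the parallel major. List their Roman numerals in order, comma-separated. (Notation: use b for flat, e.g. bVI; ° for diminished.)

F minor has the diatonic set Fm, Gdim, Ab, Bbm, C, Db, Eb (with V from harmonic minor). F–Ab–C–Eb = Fm7, Db–F–Ab–C = Dbmaj7, C–E–G = C and Eb–G–Bb = Eb are all diatonic. F–A–C–E is not: scale degree 1 in F minor carries Fm (i). In F major the chord on that degree is Fmaj7, so here it functions as Imaj7, borrowed from the parallel major. But Bb–D–F–A is foreign: the diatonic iv on degree 4 is Bbm, whereas Bbmaj7 comes from F major. It is labeled IVmaj7.

Imaj7, IVmaj7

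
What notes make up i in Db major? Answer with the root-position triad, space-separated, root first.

The root, Db, is scale degree 1 — the same note in Db major and Db minor; only the chord quality changes. Stacking thirds in Db minor on Db gives Db–Fb–Ab.

Db Fb Ab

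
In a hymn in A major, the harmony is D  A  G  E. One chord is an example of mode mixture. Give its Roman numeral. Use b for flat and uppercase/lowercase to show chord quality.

The diatonic triads in A major are A, Bm, C#m, D, E, F#m, G#dim. D, A and E are all diatonic. G (G–B–D) is not: scale degree 7 in A major carries G#dim (vii°). In A minor the chord on that degree is G, so here it functions as bVII, borrowed from the parallel minor.

bVII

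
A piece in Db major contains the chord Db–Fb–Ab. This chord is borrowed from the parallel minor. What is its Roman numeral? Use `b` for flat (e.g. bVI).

Db is scale degree 1 in Db major. Db–Fb–Ab is a minor chord — the form found in Db minor, not the diatonic I (Db). Borrowed into Db major it is written i.

i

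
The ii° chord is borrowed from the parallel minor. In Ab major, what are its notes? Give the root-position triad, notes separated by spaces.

Bb Db Fb

ii° is built on scale degree 2, which is Bb in both Ab major and its parallel. Stacking thirds in Ab minor on Bb gives Bb–Db–Fb.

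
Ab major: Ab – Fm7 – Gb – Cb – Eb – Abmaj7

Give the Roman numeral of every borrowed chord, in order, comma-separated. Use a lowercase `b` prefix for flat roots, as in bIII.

In Ab major the diatonic chords are Ab, Bbm, Cm, Db, Eb, Fm, Gdim. Ab, Fm7, Eb and Abmaj7 all belong to that set. But Gb (Gb–Bb–Db) is foreign: the diatonic vii° on degree 7 is Gdim, whereas Gb comes from Ab minor. It is labeled bVII. Cb (Cb–Eb–Gb) is not: scale degree 3 in Ab major carries Cm (iii). In Ab minor the chord on that degree is Cb, so here it functions as bIII, borrowed from the parallel minor.

bVII, bIII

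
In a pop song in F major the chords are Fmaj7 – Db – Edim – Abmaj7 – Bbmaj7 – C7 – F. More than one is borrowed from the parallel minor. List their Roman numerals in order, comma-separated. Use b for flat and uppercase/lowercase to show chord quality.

F major has the diatonic set F, Gm, Am, Bb, C, Dm, Edim. Fmaj7, Edim, Bbmaj7, C7 and F are all diatonic. But Db (Db–F–Ab) is foreign: the diatonic vi on degree 6 is Dm, whereas Db comes from F minor. It is labeled bVI. Abmaj7 (Ab–C–Eb–G) doesn't fit — on degree 3 F major would have Am (iii). Abmaj7 is the degree-3 chord of F minor, so it is the borrowed bIIImaj7.

bVI, bIIImaj7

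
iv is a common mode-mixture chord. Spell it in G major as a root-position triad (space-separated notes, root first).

The root, C, is scale degree 4 — the same note in G major and G minor; only the chord quality changes. Building the minor chord from the parallel minor on C: C–Eb–G.

C Eb G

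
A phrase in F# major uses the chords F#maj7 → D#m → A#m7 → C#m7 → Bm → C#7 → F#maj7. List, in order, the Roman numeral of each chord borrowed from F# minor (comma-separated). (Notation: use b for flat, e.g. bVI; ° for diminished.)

v7, iv

In F# major the diatonic chords are F#, G#m, A#m, B, C#, D#m, E#dim. F#maj7, D#m, A#m7 and C#7 all belong to that set. C#m7 (C#–E–G#–B) doesn't fit — on degree 5 F# major would have C# (V). C#m7 is the degree-5 chord of F# minor, so it is the borrowed v7. Bm (B–D–F#) doesn't fit — on degree 4 F# major would have B (IV). Bm is the degree-4 chord of F# minor, so it is the borrowed iv.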